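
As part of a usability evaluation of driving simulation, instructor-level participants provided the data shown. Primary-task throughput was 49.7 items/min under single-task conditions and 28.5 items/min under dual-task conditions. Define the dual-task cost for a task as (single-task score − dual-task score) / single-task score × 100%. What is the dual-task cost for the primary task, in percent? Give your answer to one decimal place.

42.7

Cost = (49.7 − 28.5) / 49.7 × 100%
     = 21.2000 / 49.7 × 100% = 42.6559%.
≈ 42.7%.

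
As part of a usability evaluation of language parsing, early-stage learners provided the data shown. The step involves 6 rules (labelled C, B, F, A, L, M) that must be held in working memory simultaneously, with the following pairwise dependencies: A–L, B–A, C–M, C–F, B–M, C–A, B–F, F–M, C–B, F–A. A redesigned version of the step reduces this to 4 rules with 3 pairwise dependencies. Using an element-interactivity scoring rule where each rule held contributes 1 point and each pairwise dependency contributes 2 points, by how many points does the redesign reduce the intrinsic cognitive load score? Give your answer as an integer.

Original: 6 × 1 + 10 × 2 = 6 + 20 = 26.
Redesigned: 4 × 1 + 3 × 2 = 4 + 6 = 10.
Reduction = 26 − 10 = 16.

16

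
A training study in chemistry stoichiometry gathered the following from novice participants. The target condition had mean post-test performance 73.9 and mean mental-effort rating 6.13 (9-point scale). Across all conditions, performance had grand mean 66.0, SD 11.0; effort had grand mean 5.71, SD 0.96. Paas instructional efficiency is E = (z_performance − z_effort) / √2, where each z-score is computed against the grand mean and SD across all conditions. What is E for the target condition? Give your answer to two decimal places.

0.20

z_performance = (73.9 − 66.0) / 11.0 = 7.9000 / 11.0 = 0.7182.
z_effort = (6.13 − 5.71) / 0.96 = 0.4200 / 0.96 = 0.4375.
z_P − z_E = 0.7182 − 0.4375 = 0.2807.
E = 0.2807 / √2 = 0.2807 / 1.41421 = 0.1985 ≈ 0.20.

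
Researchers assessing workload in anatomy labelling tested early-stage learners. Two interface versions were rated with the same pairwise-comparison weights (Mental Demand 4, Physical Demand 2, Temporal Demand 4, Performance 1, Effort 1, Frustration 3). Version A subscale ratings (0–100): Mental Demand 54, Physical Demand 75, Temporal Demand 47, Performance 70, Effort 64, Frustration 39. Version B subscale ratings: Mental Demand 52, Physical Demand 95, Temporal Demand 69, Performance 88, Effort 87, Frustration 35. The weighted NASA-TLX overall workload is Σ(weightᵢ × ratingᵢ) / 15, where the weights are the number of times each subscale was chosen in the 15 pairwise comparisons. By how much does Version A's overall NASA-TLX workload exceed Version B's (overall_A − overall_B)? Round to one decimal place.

-9.9

Version A weighted sum = 4·54 + 2·75 + 4·47 + 1·70 + 1·64 + 3·39 = 216 + 150 + 188 + 70 + 64 + 117 = 805; overall_A = 805/15 = 53.6667.
Version B weighted sum = 4·52 + 2·95 + 4·69 + 1·88 + 1·87 + 3·35 = 208 + 190 + 276 + 88 + 87 + 105 = 954; overall_B = 954/15 = 63.6000.
Difference = 53.6667 − 63.6000 = -9.9333 ≈ -9.9.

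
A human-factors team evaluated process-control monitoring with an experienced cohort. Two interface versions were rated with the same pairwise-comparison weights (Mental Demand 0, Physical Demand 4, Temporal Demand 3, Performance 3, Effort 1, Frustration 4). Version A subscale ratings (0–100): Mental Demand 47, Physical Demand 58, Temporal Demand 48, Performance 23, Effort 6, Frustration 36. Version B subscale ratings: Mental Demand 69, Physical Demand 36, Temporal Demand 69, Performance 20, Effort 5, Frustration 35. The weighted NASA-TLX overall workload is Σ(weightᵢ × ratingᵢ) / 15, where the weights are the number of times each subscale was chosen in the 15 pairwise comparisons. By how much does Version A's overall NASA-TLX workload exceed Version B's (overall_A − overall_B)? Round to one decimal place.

2.6

Version A weighted sum = 0·47 + 4·58 + 3·48 + 3·23 + 1·6 + 4·36 = 0 + 232 + 144 + 69 + 6 + 144 = 595; overall_A = 595/15 = 39.6667.
Version B weighted sum = 0·69 + 4·36 + 3·69 + 3·20 + 1·5 + 4·35 = 0 + 144 + 207 + 60 + 5 + 140 = 556; overall_B = 556/15 = 37.0667.
Difference = 39.6667 − 37.0667 = 2.6000 ≈ 2.6.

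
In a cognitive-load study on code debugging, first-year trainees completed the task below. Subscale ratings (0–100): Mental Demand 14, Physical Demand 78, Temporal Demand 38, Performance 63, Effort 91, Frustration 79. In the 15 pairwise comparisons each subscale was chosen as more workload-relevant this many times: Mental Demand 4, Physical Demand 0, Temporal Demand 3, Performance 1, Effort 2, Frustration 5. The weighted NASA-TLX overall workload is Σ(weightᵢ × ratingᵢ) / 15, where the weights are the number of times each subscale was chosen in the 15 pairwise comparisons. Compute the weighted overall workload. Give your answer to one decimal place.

The tallies are the weights (they sum to 15).
Weighted sum = 4·14 + 0·78 + 3·38 + 1·63 + 2·91 + 5·79
            = 56 + 0 + 114 + 63 + 182 + 395 = 810.
Overall workload = 810 / 15 = 54.0000 ≈ 54.0.

54.0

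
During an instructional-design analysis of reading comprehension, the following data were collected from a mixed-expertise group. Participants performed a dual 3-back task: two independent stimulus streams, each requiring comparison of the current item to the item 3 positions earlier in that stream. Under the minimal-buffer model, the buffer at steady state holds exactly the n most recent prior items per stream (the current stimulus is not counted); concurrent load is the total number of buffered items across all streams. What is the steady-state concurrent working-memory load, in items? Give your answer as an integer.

6

Each stream's buffer holds its 3 most recent prior items.
Two independent streams: 2 × 3 = 6 buffered items at steady state.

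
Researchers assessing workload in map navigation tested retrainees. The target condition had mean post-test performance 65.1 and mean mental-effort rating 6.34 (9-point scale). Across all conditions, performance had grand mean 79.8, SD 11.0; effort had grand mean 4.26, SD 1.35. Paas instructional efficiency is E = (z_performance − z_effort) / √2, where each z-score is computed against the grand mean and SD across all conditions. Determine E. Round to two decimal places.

-2.03

z_performance = (65.1 − 79.8) / 11.0 = -14.7000 / 11.0 = -1.3364.
z_effort = (6.34 − 4.26) / 1.35 = 2.0800 / 1.35 = 1.5407.
z_P − z_E = -1.3364 − 1.5407 = -2.8771.
E = -2.8771 / √2 = -2.8771 / 1.41421 = -2.0344 ≈ -2.03.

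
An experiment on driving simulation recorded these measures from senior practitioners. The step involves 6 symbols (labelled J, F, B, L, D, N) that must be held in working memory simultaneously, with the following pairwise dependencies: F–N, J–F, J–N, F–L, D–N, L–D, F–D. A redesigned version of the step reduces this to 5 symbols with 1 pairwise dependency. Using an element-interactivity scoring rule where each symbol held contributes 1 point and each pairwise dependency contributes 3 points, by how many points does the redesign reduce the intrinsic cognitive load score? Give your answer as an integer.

19

Original: 6 × 1 + 7 × 3 = 6 + 21 = 27.
Redesigned: 5 × 1 + 1 × 3 = 5 + 3 = 8.
Reduction = 27 − 8 = 19.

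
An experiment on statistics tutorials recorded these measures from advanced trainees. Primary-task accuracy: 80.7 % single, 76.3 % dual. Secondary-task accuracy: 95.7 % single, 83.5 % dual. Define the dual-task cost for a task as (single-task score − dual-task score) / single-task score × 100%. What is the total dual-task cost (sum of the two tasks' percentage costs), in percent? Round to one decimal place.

18.2

Primary cost = (80.7 − 76.3) / 80.7 × 100% = 5.4523%.
Secondary cost = (95.7 − 83.5) / 95.7 × 100% = 12.7482%.
Total = 5.4523% + 12.7482% = 18.2005% ≈ 18.2%.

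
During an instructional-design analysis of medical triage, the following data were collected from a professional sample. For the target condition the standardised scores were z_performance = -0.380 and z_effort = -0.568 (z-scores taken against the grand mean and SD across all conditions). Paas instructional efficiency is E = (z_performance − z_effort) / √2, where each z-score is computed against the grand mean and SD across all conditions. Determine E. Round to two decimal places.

z_P − z_E = -0.380 − (-0.568) = 0.1880.
E = 0.1880 / √2 = 0.1880 / 1.41421 = 0.1329 ≈ 0.13.

0.13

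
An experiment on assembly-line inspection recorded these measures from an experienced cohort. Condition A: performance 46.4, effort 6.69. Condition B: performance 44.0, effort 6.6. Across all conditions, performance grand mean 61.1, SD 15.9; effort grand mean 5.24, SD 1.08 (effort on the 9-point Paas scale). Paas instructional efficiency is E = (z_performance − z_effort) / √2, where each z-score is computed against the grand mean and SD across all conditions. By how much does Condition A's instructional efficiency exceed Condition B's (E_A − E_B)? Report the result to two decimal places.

0.05

Condition A: z_P = (46.4 − 61.1)/15.9 = -0.9245; z_E = (6.69 − 5.24)/1.08 = 1.3426; E_A = (-0.9245 − 1.3426)/√2 = -1.6031.
Condition B: z_P = (44.0 − 61.1)/15.9 = -1.0755; z_E = (6.6 − 5.24)/1.08 = 1.2593; E_B = (-1.0755 − 1.2593)/√2 = -1.6510.
E_A − E_B = -1.6031 − (-1.6510) = 0.0479 ≈ 0.05.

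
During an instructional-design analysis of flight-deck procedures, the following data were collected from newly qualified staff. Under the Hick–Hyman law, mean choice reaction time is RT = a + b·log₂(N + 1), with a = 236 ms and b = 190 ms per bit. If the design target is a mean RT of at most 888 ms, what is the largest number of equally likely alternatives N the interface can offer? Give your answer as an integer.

9

Set 236 + 190·log₂(N + 1) ≤ 888.
log₂(N + 1) ≤ (888 − 236) / 190 = 3.4316.
N + 1 ≤ 2^3.4316 = 10.7898.
N ≤ 9.7898, so the largest integer N is 9.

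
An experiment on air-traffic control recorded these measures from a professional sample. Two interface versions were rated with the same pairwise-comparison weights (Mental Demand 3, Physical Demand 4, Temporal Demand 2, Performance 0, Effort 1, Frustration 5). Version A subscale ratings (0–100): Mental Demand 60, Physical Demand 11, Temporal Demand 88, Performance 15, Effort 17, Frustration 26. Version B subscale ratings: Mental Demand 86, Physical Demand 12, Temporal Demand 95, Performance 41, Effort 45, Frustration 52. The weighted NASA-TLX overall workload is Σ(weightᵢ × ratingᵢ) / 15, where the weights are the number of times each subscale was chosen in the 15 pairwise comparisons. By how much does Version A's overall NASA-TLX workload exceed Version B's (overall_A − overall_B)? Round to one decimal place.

-16.9

Version A weighted sum = 3·60 + 4·11 + 2·88 + 0·15 + 1·17 + 5·26 = 180 + 44 + 176 + 0 + 17 + 130 = 547; overall_A = 547/15 = 36.4667.
Version B weighted sum = 3·86 + 4·12 + 2·95 + 0·41 + 1·45 + 5·52 = 258 + 48 + 190 + 0 + 45 + 260 = 801; overall_B = 801/15 = 53.4000.
Difference = 36.4667 − 53.4000 = -16.9333 ≈ -16.9.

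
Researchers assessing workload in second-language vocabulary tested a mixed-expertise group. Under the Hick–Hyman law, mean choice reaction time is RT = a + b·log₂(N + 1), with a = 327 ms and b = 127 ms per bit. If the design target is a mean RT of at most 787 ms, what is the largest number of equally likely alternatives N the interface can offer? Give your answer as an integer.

Set 327 + 127·log₂(N + 1) ≤ 787.
log₂(N + 1) ≤ (787 − 327) / 127 = 3.6220.
N + 1 ≤ 2^3.6220 = 12.3121.
N ≤ 11.3121, so the largest integer N is 11.

11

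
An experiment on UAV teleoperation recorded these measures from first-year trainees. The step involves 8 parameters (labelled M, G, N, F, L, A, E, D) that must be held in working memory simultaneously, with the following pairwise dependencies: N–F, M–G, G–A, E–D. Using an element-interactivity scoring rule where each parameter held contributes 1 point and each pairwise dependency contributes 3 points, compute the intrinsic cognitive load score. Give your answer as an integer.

Count of parameters held simultaneously: 8.
Count of pairwise dependencies listed: 4.
Element contribution: 8 × 1 = 8.
Interaction contribution: 4 × 3 = 12.
Intrinsic load = 8 + 12 = 20.

20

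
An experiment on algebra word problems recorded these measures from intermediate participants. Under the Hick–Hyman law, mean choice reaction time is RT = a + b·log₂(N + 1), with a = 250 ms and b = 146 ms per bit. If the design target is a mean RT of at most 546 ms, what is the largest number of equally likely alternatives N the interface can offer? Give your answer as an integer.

3

Set 250 + 146·log₂(N + 1) ≤ 546.
log₂(N + 1) ≤ (546 − 250) / 146 = 2.0274.
N + 1 ≤ 2^2.0274 = 4.0767.
N ≤ 3.0767, so the largest integer N is 3.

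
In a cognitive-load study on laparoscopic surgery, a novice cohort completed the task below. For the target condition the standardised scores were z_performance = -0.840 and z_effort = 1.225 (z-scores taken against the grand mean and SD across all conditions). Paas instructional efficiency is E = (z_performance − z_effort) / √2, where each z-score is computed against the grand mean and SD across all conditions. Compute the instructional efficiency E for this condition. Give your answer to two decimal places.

z_P − z_E = -0.840 − 1.225 = -2.0650.
E = -2.0650 / √2 = -2.0650 / 1.41421 = -1.4602 ≈ -1.46.

-1.46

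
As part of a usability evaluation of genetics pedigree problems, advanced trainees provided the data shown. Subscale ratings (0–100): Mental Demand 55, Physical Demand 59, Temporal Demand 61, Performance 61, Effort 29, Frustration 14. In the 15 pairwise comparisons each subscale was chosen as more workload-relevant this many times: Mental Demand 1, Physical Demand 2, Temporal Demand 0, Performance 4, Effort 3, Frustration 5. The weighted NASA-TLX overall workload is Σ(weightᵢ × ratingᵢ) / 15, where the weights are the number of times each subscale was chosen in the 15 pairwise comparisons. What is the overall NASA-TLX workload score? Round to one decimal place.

The tallies are the weights (they sum to 15).
Weighted sum = 1·55 + 2·59 + 0·61 + 4·61 + 3·29 + 5·14
            = 55 + 118 + 0 + 244 + 87 + 70 = 574.
Overall workload = 574 / 15 = 38.2667 ≈ 38.3.

38.3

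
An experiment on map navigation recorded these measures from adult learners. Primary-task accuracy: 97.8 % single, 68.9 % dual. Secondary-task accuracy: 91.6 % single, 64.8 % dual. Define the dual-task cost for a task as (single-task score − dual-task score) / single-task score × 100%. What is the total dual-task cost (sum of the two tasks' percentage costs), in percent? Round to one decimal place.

Primary cost = (97.8 − 68.9) / 97.8 × 100% = 29.5501%.
Secondary cost = (91.6 − 64.8) / 91.6 × 100% = 29.2576%.
Total = 29.5501% + 29.2576% = 58.8077% ≈ 58.8%.

58.8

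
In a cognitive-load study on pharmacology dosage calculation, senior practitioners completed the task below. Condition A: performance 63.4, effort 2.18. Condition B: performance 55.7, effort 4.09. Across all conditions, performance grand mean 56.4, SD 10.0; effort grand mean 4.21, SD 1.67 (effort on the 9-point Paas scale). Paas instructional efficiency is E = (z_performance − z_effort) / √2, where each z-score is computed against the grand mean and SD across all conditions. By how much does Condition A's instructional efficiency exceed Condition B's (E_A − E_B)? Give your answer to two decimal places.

1.35

Condition A: z_P = (63.4 − 56.4)/10.0 = 0.7000; z_E = (2.18 − 4.21)/1.67 = -1.2156; E_A = (0.7000 − (-1.2156))/√2 = 1.3545.
Condition B: z_P = (55.7 − 56.4)/10.0 = -0.0700; z_E = (4.09 − 4.21)/1.67 = -0.0719; E_B = (-0.0700 − (-0.0719))/√2 = 0.0013.
E_A − E_B = 1.3545 − 0.0013 = 1.3532 ≈ 1.35.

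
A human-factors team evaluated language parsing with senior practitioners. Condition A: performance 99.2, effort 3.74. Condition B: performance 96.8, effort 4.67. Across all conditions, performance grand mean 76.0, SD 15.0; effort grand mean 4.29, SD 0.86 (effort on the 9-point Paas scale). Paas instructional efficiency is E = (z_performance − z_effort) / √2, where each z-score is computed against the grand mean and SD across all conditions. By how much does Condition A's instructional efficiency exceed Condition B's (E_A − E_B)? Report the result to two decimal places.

Condition A: z_P = (99.2 − 76.0)/15.0 = 1.5467; z_E = (3.74 − 4.29)/0.86 = -0.6395; E_A = (1.5467 − (-0.6395))/√2 = 1.5459.
Condition B: z_P = (96.8 − 76.0)/15.0 = 1.3867; z_E = (4.67 − 4.29)/0.86 = 0.4419; E_B = (1.3867 − 0.4419)/√2 = 0.6681.
E_A − E_B = 1.5459 − 0.6681 = 0.8778 ≈ 0.88.

0.88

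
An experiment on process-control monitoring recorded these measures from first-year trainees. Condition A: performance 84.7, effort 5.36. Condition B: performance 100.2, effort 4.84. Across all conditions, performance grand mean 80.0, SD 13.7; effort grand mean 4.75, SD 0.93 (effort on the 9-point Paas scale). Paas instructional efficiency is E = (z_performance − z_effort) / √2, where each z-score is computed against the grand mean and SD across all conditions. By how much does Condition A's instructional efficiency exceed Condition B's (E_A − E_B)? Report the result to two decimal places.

-1.20

Condition A: z_P = (84.7 − 80.0)/13.7 = 0.3431; z_E = (5.36 − 4.75)/0.93 = 0.6559; E_A = (0.3431 − 0.6559)/√2 = -0.2212.
Condition B: z_P = (100.2 − 80.0)/13.7 = 1.4745; z_E = (4.84 − 4.75)/0.93 = 0.0968; E_B = (1.4745 − 0.0968)/√2 = 0.9742.
E_A − E_B = -0.2212 − 0.9742 = -1.1954 ≈ -1.20.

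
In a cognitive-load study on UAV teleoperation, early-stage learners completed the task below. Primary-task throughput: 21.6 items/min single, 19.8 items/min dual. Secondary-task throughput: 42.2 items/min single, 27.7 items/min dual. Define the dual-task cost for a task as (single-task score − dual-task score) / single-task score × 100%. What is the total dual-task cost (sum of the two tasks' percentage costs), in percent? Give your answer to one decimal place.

42.7

Primary cost = (21.6 − 19.8) / 21.6 × 100% = 8.3333%.
Secondary cost = (42.2 − 27.7) / 42.2 × 100% = 34.3602%.
Total = 8.3333% + 34.3602% = 42.6935% ≈ 42.7%.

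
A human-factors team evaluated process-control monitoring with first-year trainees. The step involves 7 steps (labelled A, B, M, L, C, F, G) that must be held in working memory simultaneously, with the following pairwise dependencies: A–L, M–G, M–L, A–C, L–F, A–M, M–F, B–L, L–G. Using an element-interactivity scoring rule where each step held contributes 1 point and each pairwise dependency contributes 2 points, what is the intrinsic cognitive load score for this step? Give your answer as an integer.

25

Count of steps held simultaneously: 7.
Count of pairwise dependencies listed: 9.
Element contribution: 7 × 1 = 7.
Interaction contribution: 9 × 2 = 18.
Intrinsic load = 7 + 18 = 25.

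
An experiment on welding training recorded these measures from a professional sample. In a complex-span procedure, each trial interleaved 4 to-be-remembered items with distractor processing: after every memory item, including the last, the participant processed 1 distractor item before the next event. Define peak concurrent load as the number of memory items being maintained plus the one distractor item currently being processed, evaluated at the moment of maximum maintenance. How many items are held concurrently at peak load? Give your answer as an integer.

5

Maintenance is greatest during the distractor(s) after memory item 4: all 4 memory items are being held.
One distractor item is concurrently being processed.
Peak concurrent load = 4 + 1 = 5 items.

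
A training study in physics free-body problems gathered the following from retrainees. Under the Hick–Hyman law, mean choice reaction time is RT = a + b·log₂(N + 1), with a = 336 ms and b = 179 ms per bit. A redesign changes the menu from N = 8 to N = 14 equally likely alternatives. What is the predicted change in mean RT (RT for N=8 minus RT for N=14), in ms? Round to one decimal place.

-131.9

RT(8) = 336 + 179·log₂(9) = 336 + 179·3.1699 = 903.4121 ms.
RT(14) = 336 + 179·log₂(15) = 336 + 179·3.9069 = 1035.3351 ms.
Difference = 903.4121 − 1035.3351 = -131.9230 ≈ -131.9 ms.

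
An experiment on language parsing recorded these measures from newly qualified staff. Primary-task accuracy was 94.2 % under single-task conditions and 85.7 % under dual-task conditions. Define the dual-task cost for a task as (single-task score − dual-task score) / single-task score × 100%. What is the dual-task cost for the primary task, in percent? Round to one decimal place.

9.0

Cost = (94.2 − 85.7) / 94.2 × 100%
     = 8.5000 / 94.2 × 100% = 9.0234%.
≈ 9.0%.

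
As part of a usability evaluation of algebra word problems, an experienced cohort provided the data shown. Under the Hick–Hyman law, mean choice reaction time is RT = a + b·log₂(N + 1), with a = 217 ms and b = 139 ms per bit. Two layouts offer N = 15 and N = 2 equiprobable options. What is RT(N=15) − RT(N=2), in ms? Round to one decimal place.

335.7

RT(15) = 217 + 139·log₂(16) = 217 + 139·4.0000 = 773.0000 ms.
RT(2) = 217 + 139·log₂(3) = 217 + 139·1.5850 = 437.3150 ms.
Difference = 773.0000 − 437.3150 = 335.6850 ≈ 335.7 ms.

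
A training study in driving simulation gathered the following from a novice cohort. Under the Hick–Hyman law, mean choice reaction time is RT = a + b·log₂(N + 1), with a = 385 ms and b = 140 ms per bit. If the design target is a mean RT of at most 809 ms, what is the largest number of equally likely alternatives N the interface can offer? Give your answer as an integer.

Set 385 + 140·log₂(N + 1) ≤ 809.
log₂(N + 1) ≤ (809 − 385) / 140 = 3.0286.
N + 1 ≤ 2^3.0286 = 8.1602.
N ≤ 7.1602, so the largest integer N is 7.

7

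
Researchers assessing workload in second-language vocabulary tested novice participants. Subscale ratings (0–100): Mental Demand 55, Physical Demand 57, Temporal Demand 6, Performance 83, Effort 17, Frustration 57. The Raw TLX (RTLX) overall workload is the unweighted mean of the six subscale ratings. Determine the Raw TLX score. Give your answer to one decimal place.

45.8

Sum of ratings = 55 + 57 + 6 + 83 + 17 + 57 = 275.
RTLX = 275 / 6 = 45.8333 ≈ 45.8.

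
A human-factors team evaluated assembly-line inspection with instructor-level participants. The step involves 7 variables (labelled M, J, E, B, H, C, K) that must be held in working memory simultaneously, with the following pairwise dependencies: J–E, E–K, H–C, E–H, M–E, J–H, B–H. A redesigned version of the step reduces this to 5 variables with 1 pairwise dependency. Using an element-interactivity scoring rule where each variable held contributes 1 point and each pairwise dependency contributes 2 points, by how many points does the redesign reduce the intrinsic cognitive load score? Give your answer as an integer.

14

Original: 7 × 1 + 7 × 2 = 7 + 14 = 21.
Redesigned: 5 × 1 + 1 × 2 = 5 + 2 = 7.
Reduction = 21 − 7 = 14.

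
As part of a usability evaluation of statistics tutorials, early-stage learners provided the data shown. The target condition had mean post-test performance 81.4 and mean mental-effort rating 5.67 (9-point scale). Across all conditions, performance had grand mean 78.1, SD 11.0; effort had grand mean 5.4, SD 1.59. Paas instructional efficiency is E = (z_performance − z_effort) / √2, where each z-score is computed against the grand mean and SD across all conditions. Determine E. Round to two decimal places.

z_performance = (81.4 − 78.1) / 11.0 = 3.3000 / 11.0 = 0.3000.
z_effort = (5.67 − 5.4) / 1.59 = 0.2700 / 1.59 = 0.1698.
z_P − z_E = 0.3000 − 0.1698 = 0.1302.
E = 0.1302 / √2 = 0.1302 / 1.41421 = 0.0921 ≈ 0.09.

0.09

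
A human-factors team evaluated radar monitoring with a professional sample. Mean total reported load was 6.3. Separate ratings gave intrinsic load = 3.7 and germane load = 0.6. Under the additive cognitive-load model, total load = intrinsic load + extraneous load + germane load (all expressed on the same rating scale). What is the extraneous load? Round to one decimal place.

2.0

extraneous load = total − intrinsic − germane
             = 6.3 − 3.7 − 0.6 = 2.0.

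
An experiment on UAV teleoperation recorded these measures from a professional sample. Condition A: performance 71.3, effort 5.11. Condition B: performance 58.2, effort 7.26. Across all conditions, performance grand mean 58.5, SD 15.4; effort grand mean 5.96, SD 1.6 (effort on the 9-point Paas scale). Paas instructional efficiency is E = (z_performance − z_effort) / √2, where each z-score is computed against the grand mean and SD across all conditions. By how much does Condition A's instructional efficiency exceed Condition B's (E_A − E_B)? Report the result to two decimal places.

1.55

Condition A: z_P = (71.3 − 58.5)/15.4 = 0.8312; z_E = (5.11 − 5.96)/1.6 = -0.5312; E_A = (0.8312 − (-0.5312))/√2 = 0.9634.
Condition B: z_P = (58.2 − 58.5)/15.4 = -0.0195; z_E = (7.26 − 5.96)/1.6 = 0.8125; E_B = (-0.0195 − 0.8125)/√2 = -0.5883.
E_A − E_B = 0.9634 − (-0.5883) = 1.5517 ≈ 1.55.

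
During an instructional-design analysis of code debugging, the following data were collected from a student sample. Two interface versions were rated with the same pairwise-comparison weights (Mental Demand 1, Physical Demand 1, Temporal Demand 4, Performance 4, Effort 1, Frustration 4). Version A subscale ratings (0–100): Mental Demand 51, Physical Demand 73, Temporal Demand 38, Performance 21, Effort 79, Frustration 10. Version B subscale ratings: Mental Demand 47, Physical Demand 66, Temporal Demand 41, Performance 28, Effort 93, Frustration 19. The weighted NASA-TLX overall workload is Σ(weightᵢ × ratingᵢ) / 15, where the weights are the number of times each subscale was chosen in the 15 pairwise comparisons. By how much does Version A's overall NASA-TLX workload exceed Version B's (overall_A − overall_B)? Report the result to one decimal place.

-5.3

Version A weighted sum = 1·51 + 1·73 + 4·38 + 4·21 + 1·79 + 4·10 = 51 + 73 + 152 + 84 + 79 + 40 = 479; overall_A = 479/15 = 31.9333.
Version B weighted sum = 1·47 + 1·66 + 4·41 + 4·28 + 1·93 + 4·19 = 47 + 66 + 164 + 112 + 93 + 76 = 558; overall_B = 558/15 = 37.2000.
Difference = 31.9333 − 37.2000 = -5.2667 ≈ -5.3.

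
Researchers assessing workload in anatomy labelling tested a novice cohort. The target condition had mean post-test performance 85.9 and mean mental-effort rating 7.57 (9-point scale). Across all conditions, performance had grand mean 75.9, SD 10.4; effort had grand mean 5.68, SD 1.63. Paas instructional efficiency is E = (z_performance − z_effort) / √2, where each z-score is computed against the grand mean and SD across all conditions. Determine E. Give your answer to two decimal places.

-0.14

z_performance = (85.9 − 75.9) / 10.4 = 10.0000 / 10.4 = 0.9615.
z_effort = (7.57 − 5.68) / 1.63 = 1.8900 / 1.63 = 1.1595.
z_P − z_E = 0.9615 − 1.1595 = -0.1980.
E = -0.1980 / √2 = -0.1980 / 1.41421 = -0.1400 ≈ -0.14.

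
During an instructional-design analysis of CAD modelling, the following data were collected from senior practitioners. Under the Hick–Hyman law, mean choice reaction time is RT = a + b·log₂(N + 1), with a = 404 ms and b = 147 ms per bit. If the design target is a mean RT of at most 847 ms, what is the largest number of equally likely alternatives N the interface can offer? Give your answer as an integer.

Set 404 + 147·log₂(N + 1) ≤ 847.
log₂(N + 1) ≤ (847 − 404) / 147 = 3.0136.
N + 1 ≤ 2^3.0136 = 8.0758.
N ≤ 7.0758, so the largest integer N is 7.

7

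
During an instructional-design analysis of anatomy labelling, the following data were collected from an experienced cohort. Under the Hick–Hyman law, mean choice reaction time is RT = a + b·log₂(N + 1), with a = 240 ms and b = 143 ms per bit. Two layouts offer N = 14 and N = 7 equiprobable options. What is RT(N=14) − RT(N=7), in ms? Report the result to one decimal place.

RT(14) = 240 + 143·log₂(15) = 240 + 143·3.9069 = 798.6867 ms.
RT(7) = 240 + 143·log₂(8) = 240 + 143·3.0000 = 669.0000 ms.
Difference = 798.6867 − 669.0000 = 129.6867 ≈ 129.7 ms.

129.7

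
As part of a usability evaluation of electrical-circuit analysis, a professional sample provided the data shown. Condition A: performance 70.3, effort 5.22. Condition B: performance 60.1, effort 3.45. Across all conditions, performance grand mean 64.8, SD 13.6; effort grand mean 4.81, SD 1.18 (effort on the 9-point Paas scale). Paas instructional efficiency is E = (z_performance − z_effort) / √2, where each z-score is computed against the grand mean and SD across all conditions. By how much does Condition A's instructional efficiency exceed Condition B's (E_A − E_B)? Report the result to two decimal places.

Condition A: z_P = (70.3 − 64.8)/13.6 = 0.4044; z_E = (5.22 − 4.81)/1.18 = 0.3475; E_A = (0.4044 − 0.3475)/√2 = 0.0402.
Condition B: z_P = (60.1 − 64.8)/13.6 = -0.3456; z_E = (3.45 − 4.81)/1.18 = -1.1525; E_B = (-0.3456 − (-1.1525))/√2 = 0.5706.
E_A − E_B = 0.0402 − 0.5706 = -0.5304 ≈ -0.53.

-0.53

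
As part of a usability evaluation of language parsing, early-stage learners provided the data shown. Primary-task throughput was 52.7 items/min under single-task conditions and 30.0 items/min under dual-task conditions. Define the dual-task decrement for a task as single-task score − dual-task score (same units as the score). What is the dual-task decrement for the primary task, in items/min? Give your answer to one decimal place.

Decrement = 52.7 − 30.0 = 22.7000 items/min ≈ 22.7 items/min.

22.7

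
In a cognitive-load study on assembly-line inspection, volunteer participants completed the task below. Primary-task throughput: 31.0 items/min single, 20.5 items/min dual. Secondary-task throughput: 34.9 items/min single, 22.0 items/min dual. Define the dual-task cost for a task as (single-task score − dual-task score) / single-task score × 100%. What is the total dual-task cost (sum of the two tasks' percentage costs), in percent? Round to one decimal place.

Primary cost = (31.0 − 20.5) / 31.0 × 100% = 33.8710%.
Secondary cost = (34.9 − 22.0) / 34.9 × 100% = 36.9628%.
Total = 33.8710% + 36.9628% = 70.8338% ≈ 70.8%.

70.8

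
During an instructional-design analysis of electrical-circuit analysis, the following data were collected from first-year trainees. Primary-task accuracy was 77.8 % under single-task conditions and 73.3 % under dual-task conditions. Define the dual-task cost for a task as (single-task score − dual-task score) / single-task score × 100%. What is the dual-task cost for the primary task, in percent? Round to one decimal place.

5.8

Cost = (77.8 − 73.3) / 77.8 × 100%
     = 4.5000 / 77.8 × 100% = 5.7841%.
≈ 5.8%.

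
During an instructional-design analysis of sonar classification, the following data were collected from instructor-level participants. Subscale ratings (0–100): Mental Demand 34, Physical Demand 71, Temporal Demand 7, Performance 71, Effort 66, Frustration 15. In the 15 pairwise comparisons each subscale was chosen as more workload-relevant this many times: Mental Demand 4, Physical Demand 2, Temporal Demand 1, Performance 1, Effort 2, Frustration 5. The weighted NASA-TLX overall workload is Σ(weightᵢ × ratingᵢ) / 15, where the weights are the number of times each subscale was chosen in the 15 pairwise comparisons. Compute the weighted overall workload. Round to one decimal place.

37.5

The tallies are the weights (they sum to 15).
Weighted sum = 4·34 + 2·71 + 1·7 + 1·71 + 2·66 + 5·15
            = 136 + 142 + 7 + 71 + 132 + 75 = 563.
Overall workload = 563 / 15 = 37.5333 ≈ 37.5.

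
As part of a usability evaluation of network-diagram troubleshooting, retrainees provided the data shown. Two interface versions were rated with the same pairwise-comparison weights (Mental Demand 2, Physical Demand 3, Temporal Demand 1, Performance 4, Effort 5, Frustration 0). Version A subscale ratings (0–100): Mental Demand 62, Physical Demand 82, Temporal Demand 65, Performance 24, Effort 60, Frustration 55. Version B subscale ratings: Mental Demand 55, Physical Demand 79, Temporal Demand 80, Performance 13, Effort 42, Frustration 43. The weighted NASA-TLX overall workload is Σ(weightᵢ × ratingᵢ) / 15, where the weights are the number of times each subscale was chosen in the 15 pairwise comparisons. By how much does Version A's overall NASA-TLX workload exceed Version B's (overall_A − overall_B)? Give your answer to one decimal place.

Version A weighted sum = 2·62 + 3·82 + 1·65 + 4·24 + 5·60 + 0·55 = 124 + 246 + 65 + 96 + 300 + 0 = 831; overall_A = 831/15 = 55.4000.
Version B weighted sum = 2·55 + 3·79 + 1·80 + 4·13 + 5·42 + 0·43 = 110 + 237 + 80 + 52 + 210 + 0 = 689; overall_B = 689/15 = 45.9333.
Difference = 55.4000 − 45.9333 = 9.4667 ≈ 9.5.

9.5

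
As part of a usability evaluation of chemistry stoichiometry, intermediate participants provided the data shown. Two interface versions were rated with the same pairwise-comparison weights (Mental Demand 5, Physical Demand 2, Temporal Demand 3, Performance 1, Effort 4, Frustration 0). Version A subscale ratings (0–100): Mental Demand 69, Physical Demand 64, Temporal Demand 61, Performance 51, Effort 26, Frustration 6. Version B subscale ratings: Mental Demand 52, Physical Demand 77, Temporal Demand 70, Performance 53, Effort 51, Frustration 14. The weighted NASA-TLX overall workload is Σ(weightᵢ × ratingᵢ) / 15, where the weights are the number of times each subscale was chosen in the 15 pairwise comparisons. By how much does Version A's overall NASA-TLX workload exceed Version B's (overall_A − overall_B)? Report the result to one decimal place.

Version A weighted sum = 5·69 + 2·64 + 3·61 + 1·51 + 4·26 + 0·6 = 345 + 128 + 183 + 51 + 104 + 0 = 811; overall_A = 811/15 = 54.0667.
Version B weighted sum = 5·52 + 2·77 + 3·70 + 1·53 + 4·51 + 0·14 = 260 + 154 + 210 + 53 + 204 + 0 = 881; overall_B = 881/15 = 58.7333.
Difference = 54.0667 − 58.7333 = -4.6666 ≈ -4.7.

-4.7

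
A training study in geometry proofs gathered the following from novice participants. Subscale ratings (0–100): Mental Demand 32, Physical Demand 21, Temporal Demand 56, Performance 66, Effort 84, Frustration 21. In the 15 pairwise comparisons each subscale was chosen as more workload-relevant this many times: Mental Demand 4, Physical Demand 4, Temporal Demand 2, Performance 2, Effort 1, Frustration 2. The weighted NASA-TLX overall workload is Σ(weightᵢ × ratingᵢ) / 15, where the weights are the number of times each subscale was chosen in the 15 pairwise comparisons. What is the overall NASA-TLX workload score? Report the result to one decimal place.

38.8

The tallies are the weights (they sum to 15).
Weighted sum = 4·32 + 4·21 + 2·56 + 2·66 + 1·84 + 2·21
            = 128 + 84 + 112 + 132 + 84 + 42 = 582.
Overall workload = 582 / 15 = 38.8000 ≈ 38.8.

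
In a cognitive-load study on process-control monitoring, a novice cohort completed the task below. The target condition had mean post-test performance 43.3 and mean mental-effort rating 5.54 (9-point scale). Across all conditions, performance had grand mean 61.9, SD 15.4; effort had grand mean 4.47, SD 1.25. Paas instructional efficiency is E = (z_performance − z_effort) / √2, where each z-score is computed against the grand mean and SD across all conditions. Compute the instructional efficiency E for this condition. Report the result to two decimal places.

z_performance = (43.3 − 61.9) / 15.4 = -18.6000 / 15.4 = -1.2078.
z_effort = (5.54 − 4.47) / 1.25 = 1.0700 / 1.25 = 0.8560.
z_P − z_E = -1.2078 − 0.8560 = -2.0638.
E = -2.0638 / √2 = -2.0638 / 1.41421 = -1.4593 ≈ -1.46.

-1.46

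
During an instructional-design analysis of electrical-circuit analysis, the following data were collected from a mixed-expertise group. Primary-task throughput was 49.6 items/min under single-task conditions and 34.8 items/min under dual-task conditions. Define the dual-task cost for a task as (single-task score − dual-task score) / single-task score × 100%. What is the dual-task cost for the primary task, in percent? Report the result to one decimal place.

29.8

Cost = (49.6 − 34.8) / 49.6 × 100%
     = 14.8000 / 49.6 × 100% = 29.8387%.
≈ 29.8%.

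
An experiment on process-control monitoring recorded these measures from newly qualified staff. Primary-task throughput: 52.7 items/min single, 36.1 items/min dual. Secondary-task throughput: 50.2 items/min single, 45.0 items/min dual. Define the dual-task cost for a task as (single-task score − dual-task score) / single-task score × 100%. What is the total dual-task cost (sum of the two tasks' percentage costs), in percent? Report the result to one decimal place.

41.9

Primary cost = (52.7 − 36.1) / 52.7 × 100% = 31.4991%.
Secondary cost = (50.2 − 45.0) / 50.2 × 100% = 10.3586%.
Total = 31.4991% + 10.3586% = 41.8577% ≈ 41.9%.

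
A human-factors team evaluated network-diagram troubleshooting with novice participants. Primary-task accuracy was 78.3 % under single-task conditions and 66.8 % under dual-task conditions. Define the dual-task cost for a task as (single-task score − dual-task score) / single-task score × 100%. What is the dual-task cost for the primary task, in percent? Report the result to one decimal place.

Cost = (78.3 − 66.8) / 78.3 × 100%
     = 11.5000 / 78.3 × 100% = 14.6871%.
≈ 14.7%.

14.7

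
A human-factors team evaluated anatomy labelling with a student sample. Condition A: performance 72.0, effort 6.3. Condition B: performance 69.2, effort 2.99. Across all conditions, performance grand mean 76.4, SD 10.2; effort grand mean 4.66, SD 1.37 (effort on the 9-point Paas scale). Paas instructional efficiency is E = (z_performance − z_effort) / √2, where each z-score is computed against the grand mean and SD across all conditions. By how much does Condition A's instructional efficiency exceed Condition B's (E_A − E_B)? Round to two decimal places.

Condition A: z_P = (72.0 − 76.4)/10.2 = -0.4314; z_E = (6.3 − 4.66)/1.37 = 1.1971; E_A = (-0.4314 − 1.1971)/√2 = -1.1515.
Condition B: z_P = (69.2 − 76.4)/10.2 = -0.7059; z_E = (2.99 − 4.66)/1.37 = -1.2190; E_B = (-0.7059 − (-1.2190))/√2 = 0.3628.
E_A − E_B = -1.1515 − 0.3628 = -1.5143 ≈ -1.51.

-1.51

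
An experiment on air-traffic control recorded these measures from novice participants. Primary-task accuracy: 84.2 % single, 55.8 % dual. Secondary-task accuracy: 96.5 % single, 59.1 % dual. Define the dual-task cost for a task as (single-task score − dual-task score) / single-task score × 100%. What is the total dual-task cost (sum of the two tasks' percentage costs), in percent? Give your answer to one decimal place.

Primary cost = (84.2 − 55.8) / 84.2 × 100% = 33.7292%.
Secondary cost = (96.5 − 59.1) / 96.5 × 100% = 38.7565%.
Total = 33.7292% + 38.7565% = 72.4857% ≈ 72.5%.

72.5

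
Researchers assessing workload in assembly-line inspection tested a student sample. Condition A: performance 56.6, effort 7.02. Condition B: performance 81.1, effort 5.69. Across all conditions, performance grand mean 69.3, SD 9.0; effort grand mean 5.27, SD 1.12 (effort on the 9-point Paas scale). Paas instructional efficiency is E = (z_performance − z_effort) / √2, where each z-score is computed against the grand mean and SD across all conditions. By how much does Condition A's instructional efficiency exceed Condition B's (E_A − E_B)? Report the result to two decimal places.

Condition A: z_P = (56.6 − 69.3)/9.0 = -1.4111; z_E = (7.02 − 5.27)/1.12 = 1.5625; E_A = (-1.4111 − 1.5625)/√2 = -2.1027.
Condition B: z_P = (81.1 − 69.3)/9.0 = 1.3111; z_E = (5.69 − 5.27)/1.12 = 0.3750; E_B = (1.3111 − 0.3750)/√2 = 0.6619.
E_A − E_B = -2.1027 − 0.6619 = -2.7646 ≈ -2.76.

-2.76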